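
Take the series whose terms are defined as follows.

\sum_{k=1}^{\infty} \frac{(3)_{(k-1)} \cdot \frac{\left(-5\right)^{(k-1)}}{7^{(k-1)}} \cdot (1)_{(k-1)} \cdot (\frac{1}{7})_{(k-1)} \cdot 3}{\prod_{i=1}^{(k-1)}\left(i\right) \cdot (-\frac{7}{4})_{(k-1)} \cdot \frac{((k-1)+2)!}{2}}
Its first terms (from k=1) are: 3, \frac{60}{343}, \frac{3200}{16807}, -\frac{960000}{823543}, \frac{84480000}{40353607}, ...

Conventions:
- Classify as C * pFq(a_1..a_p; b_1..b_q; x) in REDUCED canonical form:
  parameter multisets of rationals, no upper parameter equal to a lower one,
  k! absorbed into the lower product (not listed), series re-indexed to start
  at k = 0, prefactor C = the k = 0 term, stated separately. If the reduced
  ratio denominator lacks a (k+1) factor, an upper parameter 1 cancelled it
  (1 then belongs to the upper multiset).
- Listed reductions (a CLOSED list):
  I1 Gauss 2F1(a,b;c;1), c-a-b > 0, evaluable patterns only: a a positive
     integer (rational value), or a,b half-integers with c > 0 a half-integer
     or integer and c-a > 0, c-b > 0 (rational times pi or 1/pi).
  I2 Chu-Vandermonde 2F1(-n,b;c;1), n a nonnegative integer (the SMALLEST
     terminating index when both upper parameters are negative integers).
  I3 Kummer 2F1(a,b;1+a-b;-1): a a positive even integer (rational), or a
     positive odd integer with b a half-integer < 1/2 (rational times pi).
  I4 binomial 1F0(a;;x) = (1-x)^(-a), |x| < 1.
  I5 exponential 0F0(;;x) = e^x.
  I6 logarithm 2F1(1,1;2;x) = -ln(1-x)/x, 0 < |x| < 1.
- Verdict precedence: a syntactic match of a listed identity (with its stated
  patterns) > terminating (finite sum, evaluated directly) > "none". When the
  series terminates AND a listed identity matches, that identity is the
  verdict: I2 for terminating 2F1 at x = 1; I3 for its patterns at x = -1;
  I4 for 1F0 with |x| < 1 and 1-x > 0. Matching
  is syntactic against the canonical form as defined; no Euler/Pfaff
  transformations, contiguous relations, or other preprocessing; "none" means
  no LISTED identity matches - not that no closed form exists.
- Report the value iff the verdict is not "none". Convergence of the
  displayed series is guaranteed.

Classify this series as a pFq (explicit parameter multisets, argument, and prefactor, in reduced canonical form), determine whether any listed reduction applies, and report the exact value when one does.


x = -\frac{5}{7} here; the reduced form reads 2F1, upper {\frac{1}{7}, 1}, lower {-\frac{7}{4}}, C = 3. Verdict: none. Every listed pattern misses the 2F1 form at -\frac{5}{7}, upper {\frac{1}{7}, 1}.

The tell: from the first term 3: the denominator's factorial ratio (C = 3, x = -5/7) is a lower Pochhammer.
Ratio: r(k) = -\frac{5}{7} * (k+\frac{1}{7}) (k+1) / [(k-\frac{7}{4}) (k+1)] - rational in k. x = -\frac{5}{7}; t_0 = 3; negate the roots.


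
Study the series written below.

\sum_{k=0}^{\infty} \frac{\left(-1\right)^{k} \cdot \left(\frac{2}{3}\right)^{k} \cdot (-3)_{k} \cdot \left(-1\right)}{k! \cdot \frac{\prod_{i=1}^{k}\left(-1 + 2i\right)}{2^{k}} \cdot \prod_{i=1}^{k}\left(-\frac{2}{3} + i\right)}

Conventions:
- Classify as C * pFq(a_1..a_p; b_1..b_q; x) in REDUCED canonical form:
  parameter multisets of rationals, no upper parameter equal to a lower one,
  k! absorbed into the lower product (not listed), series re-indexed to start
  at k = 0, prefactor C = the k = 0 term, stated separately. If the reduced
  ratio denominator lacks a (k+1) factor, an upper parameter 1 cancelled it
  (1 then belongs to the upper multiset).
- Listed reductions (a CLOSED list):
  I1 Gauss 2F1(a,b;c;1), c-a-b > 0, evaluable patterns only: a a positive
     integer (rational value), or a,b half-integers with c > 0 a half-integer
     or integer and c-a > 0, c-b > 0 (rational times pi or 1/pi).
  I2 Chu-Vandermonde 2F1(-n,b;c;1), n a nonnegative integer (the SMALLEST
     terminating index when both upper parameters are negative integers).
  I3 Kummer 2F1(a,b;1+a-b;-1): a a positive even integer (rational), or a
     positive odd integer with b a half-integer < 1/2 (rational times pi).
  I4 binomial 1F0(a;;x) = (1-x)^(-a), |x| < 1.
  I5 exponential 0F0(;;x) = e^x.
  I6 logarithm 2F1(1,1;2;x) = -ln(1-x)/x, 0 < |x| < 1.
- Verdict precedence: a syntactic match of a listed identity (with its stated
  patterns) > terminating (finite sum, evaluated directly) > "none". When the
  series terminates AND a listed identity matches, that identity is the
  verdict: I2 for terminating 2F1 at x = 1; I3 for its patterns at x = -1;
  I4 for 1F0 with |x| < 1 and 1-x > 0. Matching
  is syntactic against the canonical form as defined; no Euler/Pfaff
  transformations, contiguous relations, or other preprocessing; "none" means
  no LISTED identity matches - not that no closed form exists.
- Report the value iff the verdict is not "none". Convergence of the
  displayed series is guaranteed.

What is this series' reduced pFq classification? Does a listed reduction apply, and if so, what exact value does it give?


At argument -\frac{2}{3}: a 1F2 with upper {-3}, lower {\frac{1}{3}, \frac{1}{2}}, scaled by C = -1. Verdict: terminating (-3 upstairs). 4 nonzero terms in all; added directly. Hence: -\frac{1801}{105}.

Key observation: with t_0 = -1, the lower running product (C = -1) is a rising factorial.
Ratio: r(k) = -\frac{2}{3} * (k-3) / [(k+\frac{1}{3}) (k+\frac{1}{2}) (k+1)] - rational; roots negated = parameters, x = -\frac{2}{3}, C = -1.


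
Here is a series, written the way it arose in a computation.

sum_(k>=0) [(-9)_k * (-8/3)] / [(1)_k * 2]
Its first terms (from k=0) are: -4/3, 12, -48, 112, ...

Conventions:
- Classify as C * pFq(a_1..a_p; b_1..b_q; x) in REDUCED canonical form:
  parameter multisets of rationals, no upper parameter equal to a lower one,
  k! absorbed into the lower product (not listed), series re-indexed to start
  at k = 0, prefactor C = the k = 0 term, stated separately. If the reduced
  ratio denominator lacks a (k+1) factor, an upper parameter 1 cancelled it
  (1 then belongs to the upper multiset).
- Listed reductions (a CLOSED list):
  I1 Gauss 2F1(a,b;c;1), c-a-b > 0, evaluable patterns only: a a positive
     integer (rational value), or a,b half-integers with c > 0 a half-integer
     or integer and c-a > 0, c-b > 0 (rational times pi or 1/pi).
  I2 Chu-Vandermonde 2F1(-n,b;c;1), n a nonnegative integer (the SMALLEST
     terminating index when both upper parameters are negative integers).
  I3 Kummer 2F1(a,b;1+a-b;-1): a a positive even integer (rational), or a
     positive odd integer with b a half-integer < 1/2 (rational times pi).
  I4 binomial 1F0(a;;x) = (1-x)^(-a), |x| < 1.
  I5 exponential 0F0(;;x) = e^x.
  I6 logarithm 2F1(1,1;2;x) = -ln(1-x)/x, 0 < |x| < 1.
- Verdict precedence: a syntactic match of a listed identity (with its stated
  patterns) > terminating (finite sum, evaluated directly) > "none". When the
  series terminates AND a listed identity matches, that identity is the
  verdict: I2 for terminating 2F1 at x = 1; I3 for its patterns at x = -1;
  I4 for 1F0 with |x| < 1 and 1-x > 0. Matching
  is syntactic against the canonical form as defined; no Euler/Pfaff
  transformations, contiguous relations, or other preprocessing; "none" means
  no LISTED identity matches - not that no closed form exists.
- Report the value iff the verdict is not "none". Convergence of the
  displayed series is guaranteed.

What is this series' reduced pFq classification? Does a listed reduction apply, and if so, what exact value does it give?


x = 1 here; the reduced form reads 1F0, upper {-9}, lower {-}, C = -4/3. Verdict: terminating - the sum ends at index 9 because -9 is a negative integer; exact evaluation follows. Value: 0.

Structural cue: t_0 = -4/3 here, and (1)_k (prefactor -4/3) is k! itself.
Ratio: r(k) = 1 * (k-9) / [(k+1)] - rational; roots negated = parameters, x = 1, C = -4/3.


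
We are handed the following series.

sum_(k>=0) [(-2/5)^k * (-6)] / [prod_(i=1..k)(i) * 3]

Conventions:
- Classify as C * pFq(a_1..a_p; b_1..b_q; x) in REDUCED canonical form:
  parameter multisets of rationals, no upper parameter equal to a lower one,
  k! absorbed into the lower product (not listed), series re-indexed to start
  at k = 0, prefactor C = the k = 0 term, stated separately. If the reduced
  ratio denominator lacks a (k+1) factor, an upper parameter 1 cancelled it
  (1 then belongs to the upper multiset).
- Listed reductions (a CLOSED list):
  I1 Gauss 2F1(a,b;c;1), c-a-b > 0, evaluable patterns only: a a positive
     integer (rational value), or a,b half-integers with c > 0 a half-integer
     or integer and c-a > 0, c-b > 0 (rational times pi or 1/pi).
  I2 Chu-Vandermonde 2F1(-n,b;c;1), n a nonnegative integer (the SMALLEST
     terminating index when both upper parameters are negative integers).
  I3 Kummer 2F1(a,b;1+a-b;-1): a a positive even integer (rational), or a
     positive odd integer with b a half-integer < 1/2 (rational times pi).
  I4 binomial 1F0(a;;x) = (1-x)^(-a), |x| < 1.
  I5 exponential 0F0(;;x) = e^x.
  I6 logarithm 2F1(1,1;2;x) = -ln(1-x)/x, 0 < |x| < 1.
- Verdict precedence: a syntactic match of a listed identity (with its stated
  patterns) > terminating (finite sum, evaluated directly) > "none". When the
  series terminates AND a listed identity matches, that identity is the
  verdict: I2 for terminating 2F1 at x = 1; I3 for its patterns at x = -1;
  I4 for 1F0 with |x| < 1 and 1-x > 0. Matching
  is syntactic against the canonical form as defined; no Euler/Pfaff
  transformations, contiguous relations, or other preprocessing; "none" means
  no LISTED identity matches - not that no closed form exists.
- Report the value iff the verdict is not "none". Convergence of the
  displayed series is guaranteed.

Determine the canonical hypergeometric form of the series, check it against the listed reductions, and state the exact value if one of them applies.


Canonical form: C = -2 times 0F0 with upper {-}, lower {-}, x = -2/5. Verdict: this is the I5 exponential reduction (the 0F0 exponential series at x = -2/5). Hence: (-2) * e^(-2/5).

The tell: from the first term -2: the constant factors (prefactor -2) combine into one prefactor.
Ratio: r(k) = (-2/5) * 1 / [(k+1)] ; factor over Q: parameters, x = (-2/5), and C = -2.


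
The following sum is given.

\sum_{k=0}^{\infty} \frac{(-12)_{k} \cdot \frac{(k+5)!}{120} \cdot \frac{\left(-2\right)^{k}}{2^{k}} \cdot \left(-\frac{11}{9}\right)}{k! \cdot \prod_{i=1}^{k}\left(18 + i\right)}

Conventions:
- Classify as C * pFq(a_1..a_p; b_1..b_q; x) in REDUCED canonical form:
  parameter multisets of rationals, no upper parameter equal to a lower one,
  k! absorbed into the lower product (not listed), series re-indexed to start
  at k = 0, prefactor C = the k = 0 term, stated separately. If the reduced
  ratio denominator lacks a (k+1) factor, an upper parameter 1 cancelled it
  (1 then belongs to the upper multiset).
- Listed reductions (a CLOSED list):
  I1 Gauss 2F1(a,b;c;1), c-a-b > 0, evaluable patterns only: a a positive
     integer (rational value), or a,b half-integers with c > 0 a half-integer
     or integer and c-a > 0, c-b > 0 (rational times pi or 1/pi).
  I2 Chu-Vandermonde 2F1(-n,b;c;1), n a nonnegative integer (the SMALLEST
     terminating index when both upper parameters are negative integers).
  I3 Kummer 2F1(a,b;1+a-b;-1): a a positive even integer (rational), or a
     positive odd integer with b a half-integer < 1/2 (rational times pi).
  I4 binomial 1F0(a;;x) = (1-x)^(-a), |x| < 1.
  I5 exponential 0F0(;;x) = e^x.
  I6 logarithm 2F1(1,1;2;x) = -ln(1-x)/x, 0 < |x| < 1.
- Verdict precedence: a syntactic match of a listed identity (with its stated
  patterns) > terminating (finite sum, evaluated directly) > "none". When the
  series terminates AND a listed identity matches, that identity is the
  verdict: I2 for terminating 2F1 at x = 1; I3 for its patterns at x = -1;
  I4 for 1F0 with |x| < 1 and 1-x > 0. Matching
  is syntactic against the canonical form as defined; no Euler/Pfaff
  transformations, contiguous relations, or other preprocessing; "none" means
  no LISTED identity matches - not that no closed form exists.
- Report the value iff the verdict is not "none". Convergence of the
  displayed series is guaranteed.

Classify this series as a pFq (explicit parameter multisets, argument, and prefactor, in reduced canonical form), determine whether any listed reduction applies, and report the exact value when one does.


Prefactor -\frac{11}{9}, argument -1: 2F1 with upper {-12, 6} over lower {19}. Verdict: Kummer (I3) applies (x = -1; c = 19 equals 1+a-b for upper {-12, 6}: listed pattern). Its exact value is -\frac{748}{15}.

The tell: t_0 = -\frac{11}{9} here, and the factorial ratio (C = -11/9) (k+a-1)!/(a-1)! is a rising factorial (a)_k.
Step ratio: r(k) = -1 * (k-12) (k+6) / [(k+19) (k+1)] - poly over poly, x = -1 from leading terms; C = -\frac{11}{9} at k = 0.


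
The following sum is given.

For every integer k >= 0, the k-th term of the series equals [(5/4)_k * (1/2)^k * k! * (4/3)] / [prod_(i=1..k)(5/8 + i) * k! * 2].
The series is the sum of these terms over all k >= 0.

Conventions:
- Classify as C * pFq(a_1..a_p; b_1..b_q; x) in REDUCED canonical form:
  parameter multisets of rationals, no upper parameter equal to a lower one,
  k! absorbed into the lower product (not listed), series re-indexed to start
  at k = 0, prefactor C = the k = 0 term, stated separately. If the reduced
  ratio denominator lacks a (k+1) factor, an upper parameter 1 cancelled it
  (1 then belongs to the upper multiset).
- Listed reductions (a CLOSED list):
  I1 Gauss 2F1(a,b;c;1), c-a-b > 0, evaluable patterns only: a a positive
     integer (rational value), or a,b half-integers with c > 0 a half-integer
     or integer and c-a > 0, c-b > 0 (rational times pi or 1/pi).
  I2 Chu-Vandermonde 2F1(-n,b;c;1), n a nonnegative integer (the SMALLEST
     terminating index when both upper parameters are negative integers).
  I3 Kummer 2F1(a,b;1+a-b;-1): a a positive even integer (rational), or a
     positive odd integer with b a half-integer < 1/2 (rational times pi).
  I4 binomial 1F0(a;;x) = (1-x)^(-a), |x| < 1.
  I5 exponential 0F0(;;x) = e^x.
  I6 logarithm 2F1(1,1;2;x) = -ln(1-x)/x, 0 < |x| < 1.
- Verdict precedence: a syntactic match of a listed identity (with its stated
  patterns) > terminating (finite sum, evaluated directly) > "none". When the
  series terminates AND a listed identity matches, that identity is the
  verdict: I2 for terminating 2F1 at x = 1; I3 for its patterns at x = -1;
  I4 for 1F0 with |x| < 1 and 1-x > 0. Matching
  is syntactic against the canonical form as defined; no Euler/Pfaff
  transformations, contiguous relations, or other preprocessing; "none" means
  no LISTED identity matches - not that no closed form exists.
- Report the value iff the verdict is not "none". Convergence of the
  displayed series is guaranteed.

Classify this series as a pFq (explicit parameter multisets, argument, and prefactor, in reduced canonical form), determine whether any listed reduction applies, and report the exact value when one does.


Key step: x = (1/2) and the constant factors (prefactor 2/3) combine into one prefactor.
Step ratio: r(k) = (1/2) * (k+1) (k+5/4) / [(k+13/8) (k+1)] ; factor over Q: parameters, x = (1/2), and C = 2/3.

Classification (C = 2/3): 2F1 with upper {1, 5/4}, lower {13/8}, argument x = 1/2. Verdict: none. Every listed pattern misses the 2F1 form at 1/2, upper {1, 5/4}.


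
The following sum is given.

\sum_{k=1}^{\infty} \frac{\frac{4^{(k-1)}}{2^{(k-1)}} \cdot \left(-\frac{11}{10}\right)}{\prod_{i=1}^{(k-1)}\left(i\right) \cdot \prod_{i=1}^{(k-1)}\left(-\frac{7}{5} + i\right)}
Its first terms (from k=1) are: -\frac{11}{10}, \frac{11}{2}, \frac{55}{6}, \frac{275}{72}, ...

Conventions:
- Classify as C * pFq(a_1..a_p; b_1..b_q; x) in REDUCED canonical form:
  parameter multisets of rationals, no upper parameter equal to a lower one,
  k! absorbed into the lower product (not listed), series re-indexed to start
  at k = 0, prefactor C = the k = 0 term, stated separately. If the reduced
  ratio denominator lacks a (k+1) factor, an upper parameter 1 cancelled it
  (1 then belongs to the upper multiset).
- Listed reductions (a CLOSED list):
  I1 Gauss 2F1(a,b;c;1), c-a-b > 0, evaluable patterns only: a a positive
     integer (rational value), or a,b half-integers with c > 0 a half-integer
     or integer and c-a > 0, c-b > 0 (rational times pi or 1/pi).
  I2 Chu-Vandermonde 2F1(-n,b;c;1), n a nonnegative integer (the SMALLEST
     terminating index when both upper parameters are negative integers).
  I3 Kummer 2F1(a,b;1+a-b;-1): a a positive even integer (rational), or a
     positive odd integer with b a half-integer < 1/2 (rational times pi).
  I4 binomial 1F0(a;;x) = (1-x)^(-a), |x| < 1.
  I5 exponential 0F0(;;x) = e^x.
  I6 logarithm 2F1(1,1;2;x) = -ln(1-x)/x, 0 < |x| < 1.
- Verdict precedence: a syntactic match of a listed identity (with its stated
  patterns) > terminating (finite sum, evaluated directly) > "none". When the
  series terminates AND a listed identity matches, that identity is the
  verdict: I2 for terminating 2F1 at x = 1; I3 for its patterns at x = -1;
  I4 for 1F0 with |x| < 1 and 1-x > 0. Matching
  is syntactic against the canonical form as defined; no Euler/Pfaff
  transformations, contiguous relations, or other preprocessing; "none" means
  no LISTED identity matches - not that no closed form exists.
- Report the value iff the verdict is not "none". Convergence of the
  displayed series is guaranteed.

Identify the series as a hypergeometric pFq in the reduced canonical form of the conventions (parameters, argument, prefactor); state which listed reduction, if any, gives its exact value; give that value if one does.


The series (x = 2) is 0F1: upper {-}, lower {-\frac{2}{5}}, prefactor -\frac{11}{10}. Verdict: none - at argument 2 the multisets {-} ; {-\frac{2}{5}} match no listed identity.

The tell: from the first term -\frac{11}{10}: the two k-th powers (C = -11/10) combine into one argument.
Consecutive-term ratio: r(k) = 2 * 1 / [(k-\frac{2}{5}) (k+1)] - rational in k. x = 2; t_0 = -\frac{11}{10}; negate the roots.


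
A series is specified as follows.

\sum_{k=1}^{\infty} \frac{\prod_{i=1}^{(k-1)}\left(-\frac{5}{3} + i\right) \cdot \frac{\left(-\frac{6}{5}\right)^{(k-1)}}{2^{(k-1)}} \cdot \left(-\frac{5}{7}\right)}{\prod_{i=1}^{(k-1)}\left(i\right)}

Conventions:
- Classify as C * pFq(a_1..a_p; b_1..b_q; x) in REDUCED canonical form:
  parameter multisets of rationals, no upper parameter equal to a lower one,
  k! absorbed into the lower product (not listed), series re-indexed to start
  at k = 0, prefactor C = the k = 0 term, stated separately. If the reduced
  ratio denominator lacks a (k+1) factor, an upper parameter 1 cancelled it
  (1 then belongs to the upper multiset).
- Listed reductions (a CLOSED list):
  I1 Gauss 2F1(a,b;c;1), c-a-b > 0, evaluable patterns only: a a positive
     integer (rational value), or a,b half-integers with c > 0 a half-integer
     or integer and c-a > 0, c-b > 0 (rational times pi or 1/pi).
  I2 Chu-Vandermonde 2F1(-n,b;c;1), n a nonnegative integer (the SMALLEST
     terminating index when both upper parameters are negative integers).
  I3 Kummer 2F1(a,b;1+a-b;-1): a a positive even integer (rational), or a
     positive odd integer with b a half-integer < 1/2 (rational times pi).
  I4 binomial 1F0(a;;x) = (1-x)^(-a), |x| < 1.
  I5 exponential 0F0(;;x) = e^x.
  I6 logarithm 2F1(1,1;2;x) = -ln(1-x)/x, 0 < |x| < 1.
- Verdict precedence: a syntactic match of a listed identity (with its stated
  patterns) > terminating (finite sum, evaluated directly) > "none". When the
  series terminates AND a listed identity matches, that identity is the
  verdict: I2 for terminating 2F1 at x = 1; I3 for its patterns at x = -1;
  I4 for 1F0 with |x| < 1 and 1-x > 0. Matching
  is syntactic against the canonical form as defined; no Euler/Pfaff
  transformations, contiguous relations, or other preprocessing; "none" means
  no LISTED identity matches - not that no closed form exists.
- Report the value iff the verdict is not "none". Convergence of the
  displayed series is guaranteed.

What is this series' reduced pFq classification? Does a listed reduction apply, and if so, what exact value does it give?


This is -\frac{5}{7} * 1F0(-\frac{2}{3}; -; -\frac{3}{5}) in reduced canonical form. Verdict at x = -\frac{3}{5}: binomial (I4) matches (the 1F0 binomial series: exponent 2/3, x = -\frac{3}{5}). Exact value: \left(-\frac{5}{7}\right) \cdot \left(\frac{8}{5}\right)^{\frac{2}{3}}.

Key step: with t_0 = -\frac{5}{7}, the running product (C = -5/7) telescopes to a rising factorial.
Term ratio: r(k) = -\frac{3}{5} * (k-\frac{2}{3}) / [(k+1)] - rational; roots negated = parameters, x = -\frac{3}{5}, C = -\frac{5}{7}.


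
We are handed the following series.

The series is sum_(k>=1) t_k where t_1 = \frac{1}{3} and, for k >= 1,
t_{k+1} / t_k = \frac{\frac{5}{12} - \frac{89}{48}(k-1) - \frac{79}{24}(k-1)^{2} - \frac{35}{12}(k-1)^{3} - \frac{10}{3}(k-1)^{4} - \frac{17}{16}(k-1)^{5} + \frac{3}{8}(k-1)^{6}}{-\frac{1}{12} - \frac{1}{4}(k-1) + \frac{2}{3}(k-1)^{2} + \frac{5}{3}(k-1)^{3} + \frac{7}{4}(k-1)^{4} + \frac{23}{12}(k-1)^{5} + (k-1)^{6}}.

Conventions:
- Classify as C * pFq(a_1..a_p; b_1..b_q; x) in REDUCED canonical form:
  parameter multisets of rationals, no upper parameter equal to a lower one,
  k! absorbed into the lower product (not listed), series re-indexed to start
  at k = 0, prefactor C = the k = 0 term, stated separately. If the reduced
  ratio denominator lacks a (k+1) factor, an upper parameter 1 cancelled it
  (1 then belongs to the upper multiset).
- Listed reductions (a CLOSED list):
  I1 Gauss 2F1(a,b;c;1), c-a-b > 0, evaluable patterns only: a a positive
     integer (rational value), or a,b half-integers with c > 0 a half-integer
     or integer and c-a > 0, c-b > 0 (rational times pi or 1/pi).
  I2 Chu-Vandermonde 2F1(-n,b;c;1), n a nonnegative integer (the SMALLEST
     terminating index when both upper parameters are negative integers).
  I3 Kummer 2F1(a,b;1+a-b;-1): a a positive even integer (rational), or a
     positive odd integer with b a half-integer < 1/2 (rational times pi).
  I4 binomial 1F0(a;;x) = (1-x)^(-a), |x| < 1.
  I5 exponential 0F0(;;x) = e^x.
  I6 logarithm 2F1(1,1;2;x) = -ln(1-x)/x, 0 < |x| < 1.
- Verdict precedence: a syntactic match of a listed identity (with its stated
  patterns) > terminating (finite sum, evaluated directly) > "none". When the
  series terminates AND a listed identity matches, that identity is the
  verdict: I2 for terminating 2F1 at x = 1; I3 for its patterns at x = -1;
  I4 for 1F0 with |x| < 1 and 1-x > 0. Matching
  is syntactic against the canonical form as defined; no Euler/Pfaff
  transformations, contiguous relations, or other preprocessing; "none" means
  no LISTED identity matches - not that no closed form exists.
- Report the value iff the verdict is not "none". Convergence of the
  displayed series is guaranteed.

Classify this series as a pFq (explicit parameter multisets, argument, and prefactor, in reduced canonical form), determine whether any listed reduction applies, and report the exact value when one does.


Prefactor \frac{1}{3}, argument \frac{3}{8}: 3F2 with upper {-5, -\frac{1}{6}, \frac{4}{3}} over lower {-\frac{1}{3}, \frac{1}{4}}. Verdict: terminating at k = 5: the factor (-5)_k kills every later term; summing the 6 survivors is exact. Hence: \frac{3149}{13824}.

Key step: x = \frac{3}{8} and the ratio is unreduced: k^2 + 1 divides both sides (C = 1/3, x = 3/8).
Consecutive-term ratio: r(k) = \frac{3}{8} * (k-5) (k-\frac{1}{6}) (k+\frac{4}{3}) / [(k-\frac{1}{3}) (k+\frac{1}{4}) (k+1)] - rational; roots negated = parameters, x = \frac{3}{8}, C = \frac{1}{3}.


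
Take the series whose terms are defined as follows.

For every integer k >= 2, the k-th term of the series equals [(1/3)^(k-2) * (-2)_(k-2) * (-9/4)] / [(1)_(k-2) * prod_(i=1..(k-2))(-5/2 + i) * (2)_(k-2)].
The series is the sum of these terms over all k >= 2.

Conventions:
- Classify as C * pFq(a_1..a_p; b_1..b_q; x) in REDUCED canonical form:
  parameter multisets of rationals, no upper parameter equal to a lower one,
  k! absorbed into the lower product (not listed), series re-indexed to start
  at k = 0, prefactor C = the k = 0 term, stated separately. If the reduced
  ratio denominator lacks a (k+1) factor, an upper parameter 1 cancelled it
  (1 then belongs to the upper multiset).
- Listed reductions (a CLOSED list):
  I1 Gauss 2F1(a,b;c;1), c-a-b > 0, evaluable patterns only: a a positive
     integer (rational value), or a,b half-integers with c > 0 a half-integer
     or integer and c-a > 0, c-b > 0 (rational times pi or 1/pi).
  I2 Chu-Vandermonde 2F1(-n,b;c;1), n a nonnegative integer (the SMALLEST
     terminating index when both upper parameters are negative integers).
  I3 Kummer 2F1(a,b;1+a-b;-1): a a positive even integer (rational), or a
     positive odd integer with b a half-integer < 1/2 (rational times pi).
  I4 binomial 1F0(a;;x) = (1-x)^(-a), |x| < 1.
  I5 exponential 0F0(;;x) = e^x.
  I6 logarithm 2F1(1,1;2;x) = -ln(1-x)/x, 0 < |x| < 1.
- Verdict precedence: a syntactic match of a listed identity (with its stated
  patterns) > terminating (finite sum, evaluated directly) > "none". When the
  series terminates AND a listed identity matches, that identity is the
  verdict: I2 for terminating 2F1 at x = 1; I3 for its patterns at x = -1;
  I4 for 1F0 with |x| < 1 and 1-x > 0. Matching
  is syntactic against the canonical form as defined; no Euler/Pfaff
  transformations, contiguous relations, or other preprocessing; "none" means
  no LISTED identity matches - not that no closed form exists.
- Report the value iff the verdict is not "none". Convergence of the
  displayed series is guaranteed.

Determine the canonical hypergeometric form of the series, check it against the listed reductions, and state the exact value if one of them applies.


Key observation: with t_0 = -9/4, (1)_k (prefactor -9/4) is k! itself.
Term ratio: r(k) = (1/3) * (k-2) / [(k-3/2) (k+2) (k+1)] - rational in k, leading ratio (1/3); with t_0 = -9/4, classification follows.

Prefactor -9/4, argument 1/3: 1F2 with upper {-2} over lower {-3/2, 2}. Verdict: terminating (-2 upstairs). 3 nonzero terms in all; added directly. Sum: -101/36.


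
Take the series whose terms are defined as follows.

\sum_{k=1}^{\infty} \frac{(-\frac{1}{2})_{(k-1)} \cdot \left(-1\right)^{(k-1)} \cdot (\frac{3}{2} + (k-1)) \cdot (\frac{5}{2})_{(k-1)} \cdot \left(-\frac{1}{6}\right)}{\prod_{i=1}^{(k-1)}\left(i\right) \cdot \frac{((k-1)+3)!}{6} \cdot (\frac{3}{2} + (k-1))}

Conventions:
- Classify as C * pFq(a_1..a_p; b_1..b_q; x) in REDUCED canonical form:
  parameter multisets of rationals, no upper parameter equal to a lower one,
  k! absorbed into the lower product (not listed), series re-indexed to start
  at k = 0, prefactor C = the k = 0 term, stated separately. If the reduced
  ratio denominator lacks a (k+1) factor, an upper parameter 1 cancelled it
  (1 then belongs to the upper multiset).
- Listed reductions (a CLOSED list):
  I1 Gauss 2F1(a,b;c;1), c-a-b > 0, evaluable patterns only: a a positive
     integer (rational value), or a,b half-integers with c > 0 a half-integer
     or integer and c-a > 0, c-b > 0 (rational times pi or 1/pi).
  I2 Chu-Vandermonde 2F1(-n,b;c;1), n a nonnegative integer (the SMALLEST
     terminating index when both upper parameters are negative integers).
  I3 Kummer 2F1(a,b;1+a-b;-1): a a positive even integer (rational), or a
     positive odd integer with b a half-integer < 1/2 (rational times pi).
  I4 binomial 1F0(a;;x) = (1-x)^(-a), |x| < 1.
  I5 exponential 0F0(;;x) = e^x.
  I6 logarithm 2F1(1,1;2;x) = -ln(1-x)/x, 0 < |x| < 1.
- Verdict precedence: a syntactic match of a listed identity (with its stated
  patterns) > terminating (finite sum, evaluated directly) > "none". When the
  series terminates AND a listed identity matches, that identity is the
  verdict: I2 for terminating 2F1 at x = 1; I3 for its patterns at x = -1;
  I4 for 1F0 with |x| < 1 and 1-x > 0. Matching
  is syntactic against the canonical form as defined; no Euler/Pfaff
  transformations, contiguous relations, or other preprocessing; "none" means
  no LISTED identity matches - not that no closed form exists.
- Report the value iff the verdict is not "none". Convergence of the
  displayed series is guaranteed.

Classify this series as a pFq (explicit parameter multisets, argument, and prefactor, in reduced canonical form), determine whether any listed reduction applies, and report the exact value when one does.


With C = -\frac{1}{6}: the canonical form is 2F1(-\frac{1}{2}, \frac{5}{2}; 4; -1). Verdict: no listed reduction: x = -1 and upper {-\frac{1}{2}, \frac{5}{2}} fail every I1-I6 pattern.

Key step: t_0 = -\frac{1}{6} here, and the denominator's factorial ratio (C = -1/6, x = -1) is a lower Pochhammer.
Consecutive-term ratio: r(k) = -1 * (k-\frac{1}{2}) (k+\frac{5}{2}) / [(k+4) (k+1)] - poly over poly, x = -1 from leading terms; C = -\frac{1}{6} at k = 0.


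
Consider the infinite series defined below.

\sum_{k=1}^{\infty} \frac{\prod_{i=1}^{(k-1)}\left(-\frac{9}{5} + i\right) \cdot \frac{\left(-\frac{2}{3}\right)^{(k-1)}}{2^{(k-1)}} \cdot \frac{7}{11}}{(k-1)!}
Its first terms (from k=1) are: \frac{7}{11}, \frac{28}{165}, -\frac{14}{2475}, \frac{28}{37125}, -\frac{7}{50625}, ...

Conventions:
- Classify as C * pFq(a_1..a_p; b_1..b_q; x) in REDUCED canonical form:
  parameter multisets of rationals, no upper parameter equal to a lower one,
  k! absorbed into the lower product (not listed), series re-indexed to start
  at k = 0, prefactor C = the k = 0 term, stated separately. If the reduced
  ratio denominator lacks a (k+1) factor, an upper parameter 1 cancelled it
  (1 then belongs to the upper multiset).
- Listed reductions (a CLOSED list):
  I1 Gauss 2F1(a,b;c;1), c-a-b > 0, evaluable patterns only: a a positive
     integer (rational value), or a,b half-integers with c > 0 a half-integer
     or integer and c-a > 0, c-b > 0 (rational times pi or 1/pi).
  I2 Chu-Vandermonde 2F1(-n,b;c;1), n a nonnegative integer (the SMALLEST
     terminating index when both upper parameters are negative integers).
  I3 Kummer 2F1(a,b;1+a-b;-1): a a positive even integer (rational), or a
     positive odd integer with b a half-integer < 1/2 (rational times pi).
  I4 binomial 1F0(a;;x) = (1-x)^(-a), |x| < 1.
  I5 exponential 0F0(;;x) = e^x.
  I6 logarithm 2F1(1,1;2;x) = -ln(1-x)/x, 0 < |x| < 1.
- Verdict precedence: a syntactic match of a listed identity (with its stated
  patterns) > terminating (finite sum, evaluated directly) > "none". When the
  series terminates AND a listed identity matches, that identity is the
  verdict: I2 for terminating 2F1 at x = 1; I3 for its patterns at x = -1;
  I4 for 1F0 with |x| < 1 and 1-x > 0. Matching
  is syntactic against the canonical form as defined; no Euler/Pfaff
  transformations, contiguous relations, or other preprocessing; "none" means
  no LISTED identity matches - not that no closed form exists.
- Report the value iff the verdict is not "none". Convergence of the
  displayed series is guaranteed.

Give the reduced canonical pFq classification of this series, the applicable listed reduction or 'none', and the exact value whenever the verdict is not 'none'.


The tell: from the first term \frac{7}{11}: the two k-th powers (C = 7/11) combine into one argument.
Consecutive-term ratio: r(k) = -\frac{1}{3} * (k-\frac{4}{5}) / [(k+1)] - poly over poly, x = -\frac{1}{3} from leading terms; C = \frac{7}{11} at k = 0.

The series (x = -\frac{1}{3}) is 1F0: upper {-\frac{4}{5}}, lower {-}, prefactor \frac{7}{11}. Verdict at x = -\frac{1}{3}: the binomial series (I4) matches (the 1F0 binomial series: exponent 4/5, x = -\frac{1}{3}). Sum: \frac{7}{11} \cdot \left(\frac{4}{3}\right)^{\frac{4}{5}}.


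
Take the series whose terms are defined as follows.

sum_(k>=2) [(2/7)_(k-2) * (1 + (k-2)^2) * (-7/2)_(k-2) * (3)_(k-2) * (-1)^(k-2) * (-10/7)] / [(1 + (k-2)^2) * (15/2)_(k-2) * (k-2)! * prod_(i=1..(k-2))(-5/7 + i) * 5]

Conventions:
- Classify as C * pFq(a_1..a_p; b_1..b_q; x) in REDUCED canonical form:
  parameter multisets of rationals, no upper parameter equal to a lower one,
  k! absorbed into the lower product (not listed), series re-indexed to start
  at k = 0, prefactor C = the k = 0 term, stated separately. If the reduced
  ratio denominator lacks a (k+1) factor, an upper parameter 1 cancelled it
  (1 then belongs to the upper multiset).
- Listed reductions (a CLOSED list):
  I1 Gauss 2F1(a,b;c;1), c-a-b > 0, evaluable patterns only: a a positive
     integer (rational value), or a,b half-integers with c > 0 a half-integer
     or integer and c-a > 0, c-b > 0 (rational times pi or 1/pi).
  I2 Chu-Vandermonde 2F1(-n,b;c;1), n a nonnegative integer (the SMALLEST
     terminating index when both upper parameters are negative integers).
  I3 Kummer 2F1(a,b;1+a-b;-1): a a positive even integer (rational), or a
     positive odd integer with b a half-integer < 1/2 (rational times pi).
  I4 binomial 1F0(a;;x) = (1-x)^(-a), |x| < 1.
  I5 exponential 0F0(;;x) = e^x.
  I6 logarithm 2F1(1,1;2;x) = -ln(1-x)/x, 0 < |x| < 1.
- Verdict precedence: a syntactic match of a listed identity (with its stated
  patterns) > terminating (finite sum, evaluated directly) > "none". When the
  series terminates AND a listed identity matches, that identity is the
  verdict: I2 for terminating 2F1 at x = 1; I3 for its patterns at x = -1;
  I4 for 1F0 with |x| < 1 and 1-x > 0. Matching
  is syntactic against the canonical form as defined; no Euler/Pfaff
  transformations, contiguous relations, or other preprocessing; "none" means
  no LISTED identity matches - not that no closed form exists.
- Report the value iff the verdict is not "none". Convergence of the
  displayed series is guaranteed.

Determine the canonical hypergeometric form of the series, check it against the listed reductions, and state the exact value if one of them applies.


The series (x = -1) is 2F1: upper {-7/2, 3}, lower {15/2}, prefactor -2/7. Verdict (x = -1): the Kummer evaluation I3 applies (x = -1; c = 15/2 equals 1+a-b for upper {-7/2, 3}: listed pattern). Its exact value is (-1287/4096) * pi.

Key observation: from the first term -2/7: striking the common factor k^2 + 1 reduces the term (C = -2/7).
Step ratio: r(k) = (-1) * (k-7/2) (k+3) / [(k+15/2) (k+1)] - rational; roots negated = parameters, x = (-1), C = -2/7.


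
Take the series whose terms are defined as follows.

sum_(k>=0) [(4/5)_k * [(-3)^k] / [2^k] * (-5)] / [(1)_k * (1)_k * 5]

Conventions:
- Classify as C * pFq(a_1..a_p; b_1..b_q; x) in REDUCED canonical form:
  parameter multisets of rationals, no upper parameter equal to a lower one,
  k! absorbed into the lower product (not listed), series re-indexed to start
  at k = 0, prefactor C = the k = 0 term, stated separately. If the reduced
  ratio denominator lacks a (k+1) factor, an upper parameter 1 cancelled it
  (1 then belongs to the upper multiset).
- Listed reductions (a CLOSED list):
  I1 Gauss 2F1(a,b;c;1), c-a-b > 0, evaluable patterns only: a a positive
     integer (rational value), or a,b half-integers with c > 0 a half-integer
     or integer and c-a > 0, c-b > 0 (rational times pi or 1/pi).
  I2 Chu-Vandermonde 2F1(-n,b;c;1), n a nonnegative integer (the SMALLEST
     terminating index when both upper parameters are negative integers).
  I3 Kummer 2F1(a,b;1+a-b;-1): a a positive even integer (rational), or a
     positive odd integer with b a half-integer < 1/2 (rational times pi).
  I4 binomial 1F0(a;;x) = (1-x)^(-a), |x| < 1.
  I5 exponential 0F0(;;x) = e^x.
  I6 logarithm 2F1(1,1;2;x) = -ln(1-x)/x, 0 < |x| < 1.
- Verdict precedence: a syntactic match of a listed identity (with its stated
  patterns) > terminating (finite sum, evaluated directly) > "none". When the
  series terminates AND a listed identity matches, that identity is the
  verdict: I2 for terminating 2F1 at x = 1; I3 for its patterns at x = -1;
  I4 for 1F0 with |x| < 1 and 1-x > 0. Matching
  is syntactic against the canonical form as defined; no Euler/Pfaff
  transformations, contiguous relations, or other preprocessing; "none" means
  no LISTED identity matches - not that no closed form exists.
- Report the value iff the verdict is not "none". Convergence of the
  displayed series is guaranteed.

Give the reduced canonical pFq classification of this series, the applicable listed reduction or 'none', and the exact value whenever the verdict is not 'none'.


Canonical form: C = -1 times 1F1 with upper {4/5}, lower {1}, x = -3/2. Verdict: no listed reduction: x = -3/2 and upper {4/5} fail every I1-I6 pattern.

First insight: from the first term -1: (1)_k (prefactor -1) is k! itself.
Step ratio: r(k) = (-3/2) * (k+4/5) / [(k+1) (k+1)] - rational in k, leading ratio (-3/2); with t_0 = -1, classification follows.


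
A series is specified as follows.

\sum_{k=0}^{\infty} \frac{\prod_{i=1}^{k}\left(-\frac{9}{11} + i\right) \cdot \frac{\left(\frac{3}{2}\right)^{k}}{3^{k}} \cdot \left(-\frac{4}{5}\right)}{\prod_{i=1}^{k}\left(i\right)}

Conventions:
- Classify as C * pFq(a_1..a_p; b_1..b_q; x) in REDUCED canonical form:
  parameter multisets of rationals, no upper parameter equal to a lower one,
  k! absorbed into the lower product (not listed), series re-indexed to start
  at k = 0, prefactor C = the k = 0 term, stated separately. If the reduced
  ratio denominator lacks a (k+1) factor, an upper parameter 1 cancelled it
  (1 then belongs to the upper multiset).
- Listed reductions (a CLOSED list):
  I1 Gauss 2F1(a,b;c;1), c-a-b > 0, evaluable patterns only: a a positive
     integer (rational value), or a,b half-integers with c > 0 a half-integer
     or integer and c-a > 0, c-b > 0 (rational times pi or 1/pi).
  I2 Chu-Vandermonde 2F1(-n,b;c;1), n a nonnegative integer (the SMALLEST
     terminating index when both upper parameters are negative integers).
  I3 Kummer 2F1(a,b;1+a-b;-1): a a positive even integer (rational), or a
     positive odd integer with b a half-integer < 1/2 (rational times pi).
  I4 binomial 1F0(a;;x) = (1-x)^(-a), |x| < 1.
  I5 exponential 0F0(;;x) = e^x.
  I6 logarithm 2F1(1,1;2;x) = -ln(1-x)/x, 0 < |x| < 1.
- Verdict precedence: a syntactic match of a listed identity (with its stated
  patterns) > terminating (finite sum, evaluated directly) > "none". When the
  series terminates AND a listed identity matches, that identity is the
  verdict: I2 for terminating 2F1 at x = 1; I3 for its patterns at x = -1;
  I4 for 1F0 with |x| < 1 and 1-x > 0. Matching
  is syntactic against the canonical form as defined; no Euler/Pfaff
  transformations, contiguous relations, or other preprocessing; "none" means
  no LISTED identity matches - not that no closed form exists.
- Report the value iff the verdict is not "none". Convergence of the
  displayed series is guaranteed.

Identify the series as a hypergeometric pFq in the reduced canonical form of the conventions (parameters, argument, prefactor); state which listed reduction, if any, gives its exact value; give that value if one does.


The tell: from the first term -\frac{4}{5}: the product of the first k integers (C = -4/5) is k!.
Term ratio: r(k) = \frac{1}{2} * (k+\frac{2}{11}) / [(k+1)] - rational in k. x = \frac{1}{2}; t_0 = -\frac{4}{5}; negate the roots.

With C = -\frac{4}{5}: the canonical form is 1F0(\frac{2}{11}; -; \frac{1}{2}). Verdict (x = \frac{1}{2}): the I4 binomial reduction applies (the 1F0 binomial series: exponent -2/11, x = \frac{1}{2}). Exact value: \left(-\frac{4}{5}\right) \cdot \left(\frac{1}{2}\right)^{-\frac{2}{11}}.


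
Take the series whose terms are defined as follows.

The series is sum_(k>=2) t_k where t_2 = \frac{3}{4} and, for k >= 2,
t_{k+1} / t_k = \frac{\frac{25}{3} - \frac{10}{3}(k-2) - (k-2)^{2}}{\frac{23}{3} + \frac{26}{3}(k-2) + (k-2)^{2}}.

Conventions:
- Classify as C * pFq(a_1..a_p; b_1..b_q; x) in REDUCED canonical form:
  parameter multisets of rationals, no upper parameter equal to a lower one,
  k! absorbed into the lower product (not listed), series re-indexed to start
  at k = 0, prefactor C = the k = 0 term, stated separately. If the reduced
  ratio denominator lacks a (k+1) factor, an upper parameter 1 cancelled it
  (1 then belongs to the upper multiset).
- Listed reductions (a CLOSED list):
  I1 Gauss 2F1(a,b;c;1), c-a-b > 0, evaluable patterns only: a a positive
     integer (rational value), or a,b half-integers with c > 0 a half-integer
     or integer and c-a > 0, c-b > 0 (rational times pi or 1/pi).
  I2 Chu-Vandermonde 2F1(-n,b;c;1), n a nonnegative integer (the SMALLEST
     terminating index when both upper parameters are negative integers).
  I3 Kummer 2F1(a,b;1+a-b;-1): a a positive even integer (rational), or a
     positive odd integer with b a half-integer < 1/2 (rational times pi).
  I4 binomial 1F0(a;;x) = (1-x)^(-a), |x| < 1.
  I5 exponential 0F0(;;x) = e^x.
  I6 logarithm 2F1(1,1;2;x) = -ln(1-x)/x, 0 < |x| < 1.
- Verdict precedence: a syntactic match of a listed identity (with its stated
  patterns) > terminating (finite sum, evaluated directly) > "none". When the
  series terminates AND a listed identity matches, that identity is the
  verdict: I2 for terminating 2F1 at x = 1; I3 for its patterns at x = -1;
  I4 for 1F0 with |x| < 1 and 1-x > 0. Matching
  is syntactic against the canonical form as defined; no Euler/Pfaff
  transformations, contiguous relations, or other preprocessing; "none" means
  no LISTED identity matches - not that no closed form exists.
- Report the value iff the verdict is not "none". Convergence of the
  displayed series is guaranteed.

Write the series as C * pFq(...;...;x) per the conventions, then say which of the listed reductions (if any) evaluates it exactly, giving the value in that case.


This is \frac{3}{4} * 2F1(-\frac{5}{3}, 5; \frac{23}{3}; -1) in reduced canonical form. Verdict: none here - no I1-I6 shape fits x = -1 with lower {\frac{23}{3}}.

First insight: with t_0 = \frac{3}{4}, roots of the ratio polynomials (C = 3/4) are the negated parameters.
Term ratio: r(k) = -1 * (k-\frac{5}{3}) (k+5) / [(k+\frac{23}{3}) (k+1)] - poly over poly, x = -1 from leading terms; C = \frac{3}{4} at k = 0.
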